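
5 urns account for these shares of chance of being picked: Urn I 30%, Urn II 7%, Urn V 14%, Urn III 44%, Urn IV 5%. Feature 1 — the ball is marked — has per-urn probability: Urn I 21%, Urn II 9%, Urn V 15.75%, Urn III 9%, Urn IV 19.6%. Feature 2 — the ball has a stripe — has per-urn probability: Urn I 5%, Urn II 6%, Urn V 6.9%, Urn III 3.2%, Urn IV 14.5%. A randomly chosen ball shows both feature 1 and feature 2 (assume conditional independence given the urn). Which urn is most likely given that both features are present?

Urn I

Compute prior × likelihood for every hypothesis:
  Urn I: 0.3 × 0.21 × 0.05 = 0.00315
  Urn II: 0.07 × 0.09 × 0.06 = 0.000378
  Urn V: 0.14 × 0.1575 × 0.069 = 0.00152145
  Urn III: 0.44 × 0.09 × 0.032 = 0.0012672
  Urn IV: 0.05 × 0.196 × 0.145 = 0.001421
Normalizing constant = 0.00773765.
Largest term belongs to Urn I, so Urn I is most probable.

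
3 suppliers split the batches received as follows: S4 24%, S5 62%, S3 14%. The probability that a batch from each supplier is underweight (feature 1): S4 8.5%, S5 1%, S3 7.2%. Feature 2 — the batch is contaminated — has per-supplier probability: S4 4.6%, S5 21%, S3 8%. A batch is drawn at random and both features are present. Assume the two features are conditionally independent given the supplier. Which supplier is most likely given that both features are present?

S5

By Bayes' rule, posterior ∝ prior × likelihood:
  S4: 0.24 × 0.085 × 0.046 = 0.0009384
  S5: 0.62 × 0.01 × 0.21 = 0.001302
  S3: 0.14 × 0.072 × 0.08 = 0.0008064
Normalizing constant = 0.0030468.
Largest term belongs to S5, so S5 is most probable.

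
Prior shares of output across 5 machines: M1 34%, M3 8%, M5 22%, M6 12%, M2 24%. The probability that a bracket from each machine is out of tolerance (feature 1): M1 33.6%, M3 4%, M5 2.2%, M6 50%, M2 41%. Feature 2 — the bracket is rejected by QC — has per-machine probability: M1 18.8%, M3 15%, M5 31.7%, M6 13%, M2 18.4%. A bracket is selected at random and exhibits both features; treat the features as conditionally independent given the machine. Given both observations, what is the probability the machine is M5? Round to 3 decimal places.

By Bayes' rule, posterior ∝ prior × likelihood:
  M1: 0.34 × 0.336 × 0.188 = 0.02147712
  M3: 0.08 × 0.04 × 0.15 = 0.00048
  M5: 0.22 × 0.022 × 0.317 = 0.00153428
  M6: 0.12 × 0.5 × 0.13 = 0.0078
  M2: 0.24 × 0.41 × 0.184 = 0.0181056
Total = 0.049397.
P(M5 | evidence) = 0.00153428 / 0.049397 ≈ 0.031.

0.031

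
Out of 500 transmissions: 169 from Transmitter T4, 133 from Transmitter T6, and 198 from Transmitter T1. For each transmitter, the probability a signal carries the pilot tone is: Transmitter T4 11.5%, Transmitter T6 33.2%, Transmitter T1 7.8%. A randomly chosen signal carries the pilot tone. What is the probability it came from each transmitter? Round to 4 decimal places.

Transmitter T4 0.2459, Transmitter T6 0.5587, Transmitter T1 0.1954

Unnormalized posteriors (prior × likelihood):
  Transmitter T4: 0.338 × 0.115 = 0.03887
  Transmitter T6: 0.266 × 0.332 = 0.088312
  Transmitter T1: 0.396 × 0.078 = 0.030888
Normalizing constant = 0.15807.
P(Transmitter T4 | pilot) = 0.03887/0.15807 ≈ 0.2459
P(Transmitter T6 | pilot) = 0.088312/0.15807 ≈ 0.5587
P(Transmitter T1 | pilot) = 0.030888/0.15807 ≈ 0.1954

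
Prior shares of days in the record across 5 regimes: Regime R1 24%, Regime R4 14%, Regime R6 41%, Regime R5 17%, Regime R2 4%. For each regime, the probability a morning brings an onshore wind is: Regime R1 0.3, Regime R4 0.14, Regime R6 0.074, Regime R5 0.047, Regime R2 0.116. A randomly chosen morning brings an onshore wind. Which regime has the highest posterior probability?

By Bayes' rule, posterior ∝ prior × likelihood:
  Regime R1: 0.24 × 0.3 = 0.072
  Regime R4: 0.14 × 0.14 = 0.0196
  Regime R6: 0.41 × 0.074 = 0.03034
  Regime R5: 0.17 × 0.047 = 0.00799
  Regime R2: 0.04 × 0.116 = 0.00464
Normalizing constant = 0.13457.
Largest term belongs to Regime R1, so Regime R1 is most probable.

Regime R1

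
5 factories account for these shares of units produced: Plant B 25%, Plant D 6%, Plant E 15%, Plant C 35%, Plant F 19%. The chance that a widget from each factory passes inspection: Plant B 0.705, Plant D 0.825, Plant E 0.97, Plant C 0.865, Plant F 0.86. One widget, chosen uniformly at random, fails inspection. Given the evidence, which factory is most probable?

Plant B

Taking complements, P(nonconforming | each) = Plant B 0.295, Plant D 0.175, Plant E 0.03, Plant C 0.135, Plant F 0.14.
By Bayes' rule, posterior ∝ prior × likelihood:
  Plant B: 0.25 × 0.295 = 0.07375
  Plant D: 0.06 × 0.175 = 0.0105
  Plant E: 0.15 × 0.03 = 0.0045
  Plant C: 0.35 × 0.135 = 0.04725
  Plant F: 0.19 × 0.14 = 0.0266
Sum = 0.1626.
Largest term belongs to Plant B, so Plant B is most probable.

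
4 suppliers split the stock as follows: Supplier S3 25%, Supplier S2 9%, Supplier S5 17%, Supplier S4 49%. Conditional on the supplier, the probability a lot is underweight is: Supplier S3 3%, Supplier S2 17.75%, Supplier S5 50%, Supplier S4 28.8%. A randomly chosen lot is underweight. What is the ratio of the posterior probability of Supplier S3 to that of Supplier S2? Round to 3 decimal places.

Unnormalized posteriors (prior × likelihood):
  Supplier S3: 0.25 × 0.03 = 0.0075
  Supplier S2: 0.09 × 0.1775 = 0.015975
  Supplier S5: 0.17 × 0.5 = 0.085
  Supplier S4: 0.49 × 0.288 = 0.14112
Total = 0.249595.
The ratio is 0.0075 / 0.015975 (the normalizer cancels) = 0.469.

0.469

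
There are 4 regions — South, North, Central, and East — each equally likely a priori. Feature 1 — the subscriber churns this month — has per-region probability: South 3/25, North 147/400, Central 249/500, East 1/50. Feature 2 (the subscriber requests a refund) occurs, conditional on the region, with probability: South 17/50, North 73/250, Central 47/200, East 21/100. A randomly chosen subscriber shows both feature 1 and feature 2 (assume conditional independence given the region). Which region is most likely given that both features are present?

Central

Since the prior is uniform, the posterior is proportional to the likelihood:
  South: 0.12 × 0.34 = 0.0408
  North: 0.3675 × 0.292 = 0.10731
  Central: 0.498 × 0.235 = 0.11703
  East: 0.02 × 0.21 = 0.0042
Sum = 0.26934.
Largest term belongs to Central, so Central is most probable.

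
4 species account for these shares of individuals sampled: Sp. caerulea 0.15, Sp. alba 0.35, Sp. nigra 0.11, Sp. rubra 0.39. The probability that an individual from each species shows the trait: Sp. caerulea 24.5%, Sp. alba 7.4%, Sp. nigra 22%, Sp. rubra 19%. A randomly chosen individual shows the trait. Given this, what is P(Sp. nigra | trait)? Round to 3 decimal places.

0.150

Compute prior × likelihood for every hypothesis:
  Sp. caerulea: 0.15 × 0.245 = 0.03675
  Sp. alba: 0.35 × 0.074 = 0.0259
  Sp. nigra: 0.11 × 0.22 = 0.0242
  Sp. rubra: 0.39 × 0.19 = 0.0741
Normalizing constant = 0.16095.
P(Sp. nigra | evidence) = 0.0242 / 0.16095 ≈ 0.150.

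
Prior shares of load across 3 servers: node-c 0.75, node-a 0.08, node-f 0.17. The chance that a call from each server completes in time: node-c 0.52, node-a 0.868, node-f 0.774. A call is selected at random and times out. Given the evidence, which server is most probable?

node-c

Taking complements, P(timeout | each) = node-c 0.48, node-a 0.132, node-f 0.226.
Prior × likelihood for each hypothesis:
  node-c: 0.75 × 0.48 = 0.36
  node-a: 0.08 × 0.132 = 0.01056
  node-f: 0.17 × 0.226 = 0.03842
Sum = 0.40898.
Largest term belongs to node-c, so node-c is most probable.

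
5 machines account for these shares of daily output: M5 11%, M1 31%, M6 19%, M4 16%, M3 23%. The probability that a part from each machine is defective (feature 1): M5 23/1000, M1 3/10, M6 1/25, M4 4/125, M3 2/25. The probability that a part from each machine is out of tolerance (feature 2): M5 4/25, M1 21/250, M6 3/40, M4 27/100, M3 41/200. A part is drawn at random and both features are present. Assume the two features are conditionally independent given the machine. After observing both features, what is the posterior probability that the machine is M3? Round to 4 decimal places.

0.2706

By Bayes' rule, posterior ∝ prior × likelihood:
  M5: 0.11 × 0.023 × 0.16 = 0.0004048
  M1: 0.31 × 0.3 × 0.084 = 0.007812
  M6: 0.19 × 0.04 × 0.075 = 0.00057
  M4: 0.16 × 0.032 × 0.27 = 0.0013824
  M3: 0.23 × 0.08 × 0.205 = 0.003772
Normalizing constant = 0.0139412.
P(M3 | evidence) = 0.003772 / 0.0139412 ≈ 0.2706.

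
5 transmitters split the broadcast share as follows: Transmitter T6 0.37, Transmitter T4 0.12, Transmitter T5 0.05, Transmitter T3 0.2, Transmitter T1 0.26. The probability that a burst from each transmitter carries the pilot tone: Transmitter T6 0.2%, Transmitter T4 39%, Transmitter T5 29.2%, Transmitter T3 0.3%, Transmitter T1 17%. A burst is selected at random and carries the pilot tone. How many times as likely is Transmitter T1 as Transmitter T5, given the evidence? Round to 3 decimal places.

3.027

Unnormalized posteriors (prior × likelihood):
  Transmitter T6: 0.37 × 0.002 = 0.00074
  Transmitter T4: 0.12 × 0.39 = 0.0468
  Transmitter T5: 0.05 × 0.292 = 0.0146
  Transmitter T3: 0.2 × 0.003 = 0.0006
  Transmitter T1: 0.26 × 0.17 = 0.0442
Total = 0.10694.
The ratio is 0.0442 / 0.0146 (the normalizer cancels) = 3.027.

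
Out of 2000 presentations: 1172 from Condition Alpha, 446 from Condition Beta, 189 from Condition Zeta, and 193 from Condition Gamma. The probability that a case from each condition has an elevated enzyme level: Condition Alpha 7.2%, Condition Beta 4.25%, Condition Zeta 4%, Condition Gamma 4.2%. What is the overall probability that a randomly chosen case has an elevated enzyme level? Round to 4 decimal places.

0.0595

Prior × likelihood for each hypothesis:
  Condition Alpha: 0.586 × 0.072 = 0.042192
  Condition Beta: 0.223 × 0.0425 = 0.0094775
  Condition Zeta: 0.0945 × 0.04 = 0.00378
  Condition Gamma: 0.0965 × 0.042 = 0.004053
P(elevated) = 0.042192 + 0.0094775 + 0.00378 + 0.004053 = 0.0595025 → 0.0595.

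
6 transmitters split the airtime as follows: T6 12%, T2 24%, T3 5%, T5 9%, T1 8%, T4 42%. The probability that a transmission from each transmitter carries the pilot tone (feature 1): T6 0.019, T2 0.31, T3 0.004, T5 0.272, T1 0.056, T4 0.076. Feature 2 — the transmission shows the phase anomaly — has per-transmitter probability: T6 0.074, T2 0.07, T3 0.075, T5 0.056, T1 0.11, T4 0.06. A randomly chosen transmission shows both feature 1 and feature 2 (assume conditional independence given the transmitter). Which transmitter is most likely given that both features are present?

T2

By Bayes' rule, posterior ∝ prior × likelihood:
  T6: 0.12 × 0.019 × 0.074 = 0.00016872
  T2: 0.24 × 0.31 × 0.07 = 0.005208
  T3: 0.05 × 0.004 × 0.075 = 0.000015
  T5: 0.09 × 0.272 × 0.056 = 0.00137088
  T1: 0.08 × 0.056 × 0.11 = 0.0004928
  T4: 0.42 × 0.076 × 0.06 = 0.0019152
Total = 0.0091706.
Largest term belongs to T2, so T2 is most probable.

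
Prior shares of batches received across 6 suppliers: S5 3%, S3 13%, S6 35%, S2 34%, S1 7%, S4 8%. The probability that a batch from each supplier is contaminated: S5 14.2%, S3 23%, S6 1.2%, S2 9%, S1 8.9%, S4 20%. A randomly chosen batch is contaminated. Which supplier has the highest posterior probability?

S2

By Bayes' rule, posterior ∝ prior × likelihood:
  S5: 0.03 × 0.142 = 0.00426
  S3: 0.13 × 0.23 = 0.0299
  S6: 0.35 × 0.012 = 0.0042
  S2: 0.34 × 0.09 = 0.0306
  S1: 0.07 × 0.089 = 0.00623
  S4: 0.08 × 0.2 = 0.016
Normalizing constant = 0.09119.
Largest term belongs to S2, so S2 is most probable.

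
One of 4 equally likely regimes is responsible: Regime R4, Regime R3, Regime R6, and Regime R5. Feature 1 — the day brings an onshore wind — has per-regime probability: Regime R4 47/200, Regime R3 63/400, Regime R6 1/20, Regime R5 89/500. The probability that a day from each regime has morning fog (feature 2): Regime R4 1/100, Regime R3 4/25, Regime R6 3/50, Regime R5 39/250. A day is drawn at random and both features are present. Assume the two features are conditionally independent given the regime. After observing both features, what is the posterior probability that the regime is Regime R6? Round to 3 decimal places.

0.051

With a uniform prior (1/4 each), posterior ∝ likelihood:
  Regime R4: 0.235 × 0.01 = 0.00235
  Regime R3: 0.1575 × 0.16 = 0.0252
  Regime R6: 0.05 × 0.06 = 0.003
  Regime R5: 0.178 × 0.156 = 0.027768
Sum = 0.058318.
P(Regime R6 | evidence) = 0.003 / 0.058318 ≈ 0.051.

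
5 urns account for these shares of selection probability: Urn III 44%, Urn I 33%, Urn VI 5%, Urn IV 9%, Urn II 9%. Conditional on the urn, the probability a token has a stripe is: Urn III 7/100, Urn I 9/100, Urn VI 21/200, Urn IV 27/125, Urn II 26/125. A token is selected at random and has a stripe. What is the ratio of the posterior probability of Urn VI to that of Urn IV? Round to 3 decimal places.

0.270

Unnormalized posteriors (prior × likelihood):
  Urn III: 0.44 × 0.07 = 0.0308
  Urn I: 0.33 × 0.09 = 0.0297
  Urn VI: 0.05 × 0.105 = 0.00525
  Urn IV: 0.09 × 0.216 = 0.01944
  Urn II: 0.09 × 0.208 = 0.01872
Sum = 0.10391.
The ratio is 0.00525 / 0.01944 (the normalizer cancels) = 0.270.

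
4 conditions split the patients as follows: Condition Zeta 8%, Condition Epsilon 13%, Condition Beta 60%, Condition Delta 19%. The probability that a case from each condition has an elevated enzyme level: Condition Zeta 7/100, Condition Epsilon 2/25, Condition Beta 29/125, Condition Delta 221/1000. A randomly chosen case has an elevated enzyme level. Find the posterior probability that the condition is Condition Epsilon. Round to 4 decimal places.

0.0527

By Bayes' rule, posterior ∝ prior × likelihood:
  Condition Zeta: 0.08 × 0.07 = 0.0056
  Condition Epsilon: 0.13 × 0.08 = 0.0104
  Condition Beta: 0.6 × 0.232 = 0.1392
  Condition Delta: 0.19 × 0.221 = 0.04199
Sum = 0.19719.
P(Condition Epsilon | evidence) = 0.0104 / 0.19719 ≈ 0.0527.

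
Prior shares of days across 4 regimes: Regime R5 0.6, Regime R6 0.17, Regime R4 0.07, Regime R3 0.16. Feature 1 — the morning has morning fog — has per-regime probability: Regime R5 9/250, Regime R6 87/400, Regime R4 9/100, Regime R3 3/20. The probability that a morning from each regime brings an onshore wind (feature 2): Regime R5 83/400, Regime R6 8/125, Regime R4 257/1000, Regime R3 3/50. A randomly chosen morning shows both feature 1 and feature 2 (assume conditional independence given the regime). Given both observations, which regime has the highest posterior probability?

Regime R5

Unnormalized posteriors (prior × likelihood):
  Regime R5: 0.6 × 0.036 × 0.2075 = 0.004482
  Regime R6: 0.17 × 0.2175 × 0.064 = 0.0023664
  Regime R4: 0.07 × 0.09 × 0.257 = 0.0016191
  Regime R3: 0.16 × 0.15 × 0.06 = 0.00144
Normalizing constant = 0.0099075.
Largest term belongs to Regime R5, so Regime R5 is most probable.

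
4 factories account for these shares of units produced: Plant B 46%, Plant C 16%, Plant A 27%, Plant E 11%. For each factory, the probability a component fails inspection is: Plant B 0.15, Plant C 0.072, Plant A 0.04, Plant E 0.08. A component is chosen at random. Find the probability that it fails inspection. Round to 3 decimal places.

0.100

Prior × likelihood for each hypothesis:
  Plant B: 0.46 × 0.15 = 0.069
  Plant C: 0.16 × 0.072 = 0.01152
  Plant A: 0.27 × 0.04 = 0.0108
  Plant E: 0.11 × 0.08 = 0.0088
P(nonconforming) = 0.069 + 0.01152 + 0.0108 + 0.0088 = 0.10012 → 0.100.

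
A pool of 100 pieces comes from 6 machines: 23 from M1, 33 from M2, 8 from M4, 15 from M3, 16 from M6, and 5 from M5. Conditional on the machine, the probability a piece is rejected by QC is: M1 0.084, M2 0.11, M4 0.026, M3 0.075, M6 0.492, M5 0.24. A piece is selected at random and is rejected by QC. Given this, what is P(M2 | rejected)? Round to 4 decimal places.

Compute prior × likelihood for every hypothesis:
  M1: 0.23 × 0.084 = 0.01932
  M2: 0.33 × 0.11 = 0.0363
  M4: 0.08 × 0.026 = 0.00208
  M3: 0.15 × 0.075 = 0.01125
  M6: 0.16 × 0.492 = 0.07872
  M5: 0.05 × 0.24 = 0.012
Total = 0.15967.
P(M2 | evidence) = 0.0363 / 0.15967 ≈ 0.2273.

0.2273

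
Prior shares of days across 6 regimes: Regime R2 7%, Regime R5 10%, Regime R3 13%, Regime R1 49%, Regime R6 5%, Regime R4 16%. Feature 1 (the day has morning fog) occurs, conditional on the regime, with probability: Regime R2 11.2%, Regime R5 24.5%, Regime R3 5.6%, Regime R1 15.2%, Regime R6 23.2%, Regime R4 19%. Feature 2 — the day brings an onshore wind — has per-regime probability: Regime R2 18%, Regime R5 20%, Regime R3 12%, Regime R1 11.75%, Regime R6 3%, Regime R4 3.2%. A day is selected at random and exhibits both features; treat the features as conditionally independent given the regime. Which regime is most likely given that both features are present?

Regime R1

By Bayes' rule, posterior ∝ prior × likelihood:
  Regime R2: 0.07 × 0.112 × 0.18 = 0.0014112
  Regime R5: 0.1 × 0.245 × 0.2 = 0.0049
  Regime R3: 0.13 × 0.056 × 0.12 = 0.0008736
  Regime R1: 0.49 × 0.152 × 0.1175 = 0.0087514
  Regime R6: 0.05 × 0.232 × 0.03 = 0.000348
  Regime R4: 0.16 × 0.19 × 0.032 = 0.0009728
Total = 0.017257.
Largest term belongs to Regime R1, so Regime R1 is most probable.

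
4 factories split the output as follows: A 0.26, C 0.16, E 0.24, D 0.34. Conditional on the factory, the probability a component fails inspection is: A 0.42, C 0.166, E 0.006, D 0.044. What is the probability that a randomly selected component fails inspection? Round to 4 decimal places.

0.1522

By Bayes' rule, posterior ∝ prior × likelihood:
  A: 0.26 × 0.42 = 0.1092
  C: 0.16 × 0.166 = 0.02656
  E: 0.24 × 0.006 = 0.00144
  D: 0.34 × 0.044 = 0.01496
P(nonconforming) = 0.1092 + 0.02656 + 0.00144 + 0.01496 = 0.15216 → 0.1522.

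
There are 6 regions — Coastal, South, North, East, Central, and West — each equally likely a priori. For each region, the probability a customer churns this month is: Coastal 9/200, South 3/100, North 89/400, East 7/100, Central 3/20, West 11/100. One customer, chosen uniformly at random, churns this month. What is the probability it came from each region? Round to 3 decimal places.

Coastal 0.072, South 0.048, North 0.355, East 0.112, Central 0.239, West 0.175

Since the prior is uniform, the posterior is proportional to the likelihood:
  Coastal: 0.045
  South: 0.03
  North: 0.2225
  East: 0.07
  Central: 0.15
  West: 0.11
Sum = 0.6275.
P(Coastal | churn) = 0.045/0.6275 ≈ 0.072
P(South | churn) = 0.03/0.6275 ≈ 0.048
P(North | churn) = 0.2225/0.6275 ≈ 0.355
P(East | churn) = 0.07/0.6275 ≈ 0.112
P(Central | churn) = 0.15/0.6275 ≈ 0.239
P(West | churn) = 0.11/0.6275 ≈ 0.175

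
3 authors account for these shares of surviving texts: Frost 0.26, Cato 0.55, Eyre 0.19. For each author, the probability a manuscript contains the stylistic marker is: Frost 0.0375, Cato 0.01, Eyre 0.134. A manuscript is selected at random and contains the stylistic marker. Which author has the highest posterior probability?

Compute prior × likelihood for every hypothesis:
  Frost: 0.26 × 0.0375 = 0.00975
  Cato: 0.55 × 0.01 = 0.0055
  Eyre: 0.19 × 0.134 = 0.02546
Total = 0.04071.
Largest term belongs to Eyre, so Eyre is most probable.

Eyre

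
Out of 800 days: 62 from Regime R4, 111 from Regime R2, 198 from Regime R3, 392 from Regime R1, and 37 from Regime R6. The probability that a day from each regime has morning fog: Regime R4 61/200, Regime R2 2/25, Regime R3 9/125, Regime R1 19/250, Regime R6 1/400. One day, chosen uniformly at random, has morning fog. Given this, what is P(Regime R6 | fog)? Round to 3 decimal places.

Unnormalized posteriors (prior × likelihood):
  Regime R4: 0.0775 × 0.305 = 0.0236375
  Regime R2: 0.13875 × 0.08 = 0.0111
  Regime R3: 0.2475 × 0.072 = 0.01782
  Regime R1: 0.49 × 0.076 = 0.03724
  Regime R6: 0.04625 × 0.0025 = 0.000115625
Sum = 0.089913125.
P(Regime R6 | evidence) = 0.000115625 / 0.089913125 ≈ 0.001.

0.001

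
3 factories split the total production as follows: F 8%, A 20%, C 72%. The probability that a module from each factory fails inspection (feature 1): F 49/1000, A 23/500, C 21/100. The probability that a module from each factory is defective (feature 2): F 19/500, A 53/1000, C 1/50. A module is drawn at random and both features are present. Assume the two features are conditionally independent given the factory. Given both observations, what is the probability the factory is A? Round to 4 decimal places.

By Bayes' rule, posterior ∝ prior × likelihood:
  F: 0.08 × 0.049 × 0.038 = 0.00014896
  A: 0.2 × 0.046 × 0.053 = 0.0004876
  C: 0.72 × 0.21 × 0.02 = 0.003024
Sum = 0.00366056.
P(A | evidence) = 0.0004876 / 0.00366056 ≈ 0.1332.

0.1332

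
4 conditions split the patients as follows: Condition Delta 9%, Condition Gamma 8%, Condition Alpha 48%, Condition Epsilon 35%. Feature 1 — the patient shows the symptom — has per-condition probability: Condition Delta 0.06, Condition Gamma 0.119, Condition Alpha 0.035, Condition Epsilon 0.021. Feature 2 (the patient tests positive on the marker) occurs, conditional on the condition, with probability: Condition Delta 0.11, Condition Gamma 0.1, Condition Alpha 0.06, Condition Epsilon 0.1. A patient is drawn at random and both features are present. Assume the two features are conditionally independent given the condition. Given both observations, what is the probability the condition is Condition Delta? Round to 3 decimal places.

Compute prior × likelihood for every hypothesis:
  Condition Delta: 0.09 × 0.06 × 0.11 = 0.000594
  Condition Gamma: 0.08 × 0.119 × 0.1 = 0.000952
  Condition Alpha: 0.48 × 0.035 × 0.06 = 0.001008
  Condition Epsilon: 0.35 × 0.021 × 0.1 = 0.000735
Total = 0.003289.
P(Condition Delta | evidence) = 0.000594 / 0.003289 ≈ 0.181.

0.181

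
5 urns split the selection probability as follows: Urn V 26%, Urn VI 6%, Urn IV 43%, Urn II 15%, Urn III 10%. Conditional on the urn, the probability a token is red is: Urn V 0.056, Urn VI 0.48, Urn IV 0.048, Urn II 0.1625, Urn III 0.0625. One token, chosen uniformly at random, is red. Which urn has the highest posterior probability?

Unnormalized posteriors (prior × likelihood):
  Urn V: 0.26 × 0.056 = 0.01456
  Urn VI: 0.06 × 0.48 = 0.0288
  Urn IV: 0.43 × 0.048 = 0.02064
  Urn II: 0.15 × 0.1625 = 0.024375
  Urn III: 0.1 × 0.0625 = 0.00625
Total = 0.094625.
Largest term belongs to Urn VI, so Urn VI is most probable.

Urn VI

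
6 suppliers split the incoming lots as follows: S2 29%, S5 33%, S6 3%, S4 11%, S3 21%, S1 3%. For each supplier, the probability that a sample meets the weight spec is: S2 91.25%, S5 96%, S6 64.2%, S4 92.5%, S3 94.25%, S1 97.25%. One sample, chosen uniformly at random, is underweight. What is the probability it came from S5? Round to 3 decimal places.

0.187

Taking complements, P(underweight | each) = S2 0.0875, S5 0.04, S6 0.358, S4 0.075, S3 0.0575, S1 0.0275.
Compute prior × likelihood for every hypothesis:
  S2: 0.29 × 0.0875 = 0.025375
  S5: 0.33 × 0.04 = 0.0132
  S6: 0.03 × 0.358 = 0.01074
  S4: 0.11 × 0.075 = 0.00825
  S3: 0.21 × 0.0575 = 0.012075
  S1: 0.03 × 0.0275 = 0.000825
Sum = 0.070465.
P(S5 | evidence) = 0.0132 / 0.070465 ≈ 0.187.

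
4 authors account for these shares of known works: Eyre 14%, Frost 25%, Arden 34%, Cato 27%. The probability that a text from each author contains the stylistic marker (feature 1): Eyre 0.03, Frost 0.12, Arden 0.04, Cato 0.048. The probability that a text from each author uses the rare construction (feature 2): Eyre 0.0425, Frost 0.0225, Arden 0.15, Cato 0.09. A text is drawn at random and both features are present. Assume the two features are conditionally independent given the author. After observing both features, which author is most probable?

Arden

Compute prior × likelihood for every hypothesis:
  Eyre: 0.14 × 0.03 × 0.0425 = 0.0001785
  Frost: 0.25 × 0.12 × 0.0225 = 0.000675
  Arden: 0.34 × 0.04 × 0.15 = 0.00204
  Cato: 0.27 × 0.048 × 0.09 = 0.0011664
Normalizing constant = 0.0040599.
Largest term belongs to Arden, so Arden is most probable.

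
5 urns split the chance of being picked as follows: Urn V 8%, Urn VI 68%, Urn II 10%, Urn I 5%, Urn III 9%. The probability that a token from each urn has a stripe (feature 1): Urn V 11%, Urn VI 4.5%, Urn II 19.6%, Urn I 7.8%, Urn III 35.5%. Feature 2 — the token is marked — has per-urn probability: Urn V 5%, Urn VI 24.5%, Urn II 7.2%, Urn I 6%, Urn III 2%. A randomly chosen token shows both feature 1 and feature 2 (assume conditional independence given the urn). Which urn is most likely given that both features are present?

Urn VI

By Bayes' rule, posterior ∝ prior × likelihood:
  Urn V: 0.08 × 0.11 × 0.05 = 0.00044
  Urn VI: 0.68 × 0.045 × 0.245 = 0.007497
  Urn II: 0.1 × 0.196 × 0.072 = 0.0014112
  Urn I: 0.05 × 0.078 × 0.06 = 0.000234
  Urn III: 0.09 × 0.355 × 0.02 = 0.000639
Normalizing constant = 0.0102212.
Largest term belongs to Urn VI, so Urn VI is most probable.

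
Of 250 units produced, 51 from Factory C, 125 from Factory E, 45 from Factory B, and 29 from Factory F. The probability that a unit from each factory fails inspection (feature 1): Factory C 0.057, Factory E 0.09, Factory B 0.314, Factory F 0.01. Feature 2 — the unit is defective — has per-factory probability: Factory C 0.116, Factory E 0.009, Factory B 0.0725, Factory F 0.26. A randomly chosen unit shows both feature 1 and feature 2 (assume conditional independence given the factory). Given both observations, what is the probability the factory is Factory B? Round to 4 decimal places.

0.6660

Prior × likelihood for each hypothesis:
  Factory C: 0.204 × 0.057 × 0.116 = 0.001348848
  Factory E: 0.5 × 0.09 × 0.009 = 0.000405
  Factory B: 0.18 × 0.314 × 0.0725 = 0.0040977
  Factory F: 0.116 × 0.01 × 0.26 = 0.0003016
Normalizing constant = 0.006153148.
P(Factory B | evidence) = 0.0040977 / 0.006153148 ≈ 0.6660.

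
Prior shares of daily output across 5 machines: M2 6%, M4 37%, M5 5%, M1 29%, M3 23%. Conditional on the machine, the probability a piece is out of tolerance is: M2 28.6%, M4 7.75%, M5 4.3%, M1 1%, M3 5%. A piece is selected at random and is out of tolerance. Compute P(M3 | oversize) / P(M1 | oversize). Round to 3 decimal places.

Compute prior × likelihood for every hypothesis:
  M2: 0.06 × 0.286 = 0.01716
  M4: 0.37 × 0.0775 = 0.028675
  M5: 0.05 × 0.043 = 0.00215
  M1: 0.29 × 0.01 = 0.0029
  M3: 0.23 × 0.05 = 0.0115
Sum = 0.062385.
The ratio is 0.0115 / 0.0029 (the normalizer cancels) = 3.966.

3.966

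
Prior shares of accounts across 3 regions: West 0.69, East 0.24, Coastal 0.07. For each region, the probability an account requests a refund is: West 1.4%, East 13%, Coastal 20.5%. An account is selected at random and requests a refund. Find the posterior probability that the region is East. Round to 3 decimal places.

Prior × likelihood for each hypothesis:
  West: 0.69 × 0.014 = 0.00966
  East: 0.24 × 0.13 = 0.0312
  Coastal: 0.07 × 0.205 = 0.01435
Normalizing constant = 0.05521.
P(East | evidence) = 0.0312 / 0.05521 ≈ 0.565.

0.565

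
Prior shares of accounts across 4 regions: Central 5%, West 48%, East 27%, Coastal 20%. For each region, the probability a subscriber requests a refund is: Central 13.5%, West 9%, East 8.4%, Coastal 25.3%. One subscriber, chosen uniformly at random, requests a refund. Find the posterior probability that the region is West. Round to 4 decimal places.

0.3506

Compute prior × likelihood for every hypothesis:
  Central: 0.05 × 0.135 = 0.00675
  West: 0.48 × 0.09 = 0.0432
  East: 0.27 × 0.084 = 0.02268
  Coastal: 0.2 × 0.253 = 0.0506
Normalizing constant = 0.12323.
P(West | evidence) = 0.0432 / 0.12323 ≈ 0.3506.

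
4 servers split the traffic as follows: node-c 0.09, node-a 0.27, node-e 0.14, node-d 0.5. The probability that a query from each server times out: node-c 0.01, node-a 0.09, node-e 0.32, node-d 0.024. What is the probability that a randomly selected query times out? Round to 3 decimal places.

0.082

By Bayes' rule, posterior ∝ prior × likelihood:
  node-c: 0.09 × 0.01 = 0.0009
  node-a: 0.27 × 0.09 = 0.0243
  node-e: 0.14 × 0.32 = 0.0448
  node-d: 0.5 × 0.024 = 0.012
P(timeout) = 0.0009 + 0.0243 + 0.0448 + 0.012 = 0.082 → 0.082.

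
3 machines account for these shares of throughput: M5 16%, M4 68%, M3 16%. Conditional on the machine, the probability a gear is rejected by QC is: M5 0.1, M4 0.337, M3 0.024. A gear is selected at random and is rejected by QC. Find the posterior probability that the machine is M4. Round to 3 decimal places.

0.920

Compute prior × likelihood for every hypothesis:
  M5: 0.16 × 0.1 = 0.016
  M4: 0.68 × 0.337 = 0.22916
  M3: 0.16 × 0.024 = 0.00384
Sum = 0.249.
P(M4 | evidence) = 0.22916 / 0.249 ≈ 0.920.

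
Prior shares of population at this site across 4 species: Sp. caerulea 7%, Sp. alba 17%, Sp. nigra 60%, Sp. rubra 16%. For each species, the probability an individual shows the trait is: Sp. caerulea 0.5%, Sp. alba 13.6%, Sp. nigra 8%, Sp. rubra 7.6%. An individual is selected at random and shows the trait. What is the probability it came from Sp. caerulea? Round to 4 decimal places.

By Bayes' rule, posterior ∝ prior × likelihood:
  Sp. caerulea: 0.07 × 0.005 = 0.00035
  Sp. alba: 0.17 × 0.136 = 0.02312
  Sp. nigra: 0.6 × 0.08 = 0.048
  Sp. rubra: 0.16 × 0.076 = 0.01216
Normalizing constant = 0.08363.
P(Sp. caerulea | evidence) = 0.00035 / 0.08363 ≈ 0.0042.

0.0042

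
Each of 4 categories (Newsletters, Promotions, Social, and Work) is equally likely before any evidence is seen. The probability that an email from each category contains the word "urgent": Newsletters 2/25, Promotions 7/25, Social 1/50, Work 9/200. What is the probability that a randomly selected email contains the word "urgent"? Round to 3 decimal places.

With a uniform prior (1/4 each), posterior ∝ likelihood:
  Newsletters: 0.08
  Promotions: 0.28
  Social: 0.02
  Work: 0.045
P(urgent-flag) = (1/4) × (0.08 + 0.28 + 0.02 + 0.045) = 0.425/4 ≈ 0.106.

0.106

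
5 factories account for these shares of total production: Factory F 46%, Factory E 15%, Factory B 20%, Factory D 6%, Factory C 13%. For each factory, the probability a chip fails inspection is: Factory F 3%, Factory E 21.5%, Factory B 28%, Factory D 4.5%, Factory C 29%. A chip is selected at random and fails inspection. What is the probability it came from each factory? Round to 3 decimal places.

Unnormalized posteriors (prior × likelihood):
  Factory F: 0.46 × 0.03 = 0.0138
  Factory E: 0.15 × 0.215 = 0.03225
  Factory B: 0.2 × 0.28 = 0.056
  Factory D: 0.06 × 0.045 = 0.0027
  Factory C: 0.13 × 0.29 = 0.0377
Sum = 0.14245.
P(Factory F | nonconforming) = 0.0138/0.14245 ≈ 0.097
P(Factory E | nonconforming) = 0.03225/0.14245 ≈ 0.226
P(Factory B | nonconforming) = 0.056/0.14245 ≈ 0.393
P(Factory D | nonconforming) = 0.0027/0.14245 ≈ 0.019
P(Factory C | nonconforming) = 0.0377/0.14245 ≈ 0.265

Factory F 0.097, Factory E 0.226, Factory B 0.393, Factory D 0.019, Factory C 0.265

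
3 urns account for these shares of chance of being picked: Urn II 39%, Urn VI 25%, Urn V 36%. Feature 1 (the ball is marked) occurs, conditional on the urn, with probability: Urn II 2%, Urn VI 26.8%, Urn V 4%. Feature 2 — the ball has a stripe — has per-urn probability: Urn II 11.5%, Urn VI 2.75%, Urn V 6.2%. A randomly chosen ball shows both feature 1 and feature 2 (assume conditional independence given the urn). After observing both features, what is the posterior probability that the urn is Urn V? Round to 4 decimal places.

Compute prior × likelihood for every hypothesis:
  Urn II: 0.39 × 0.02 × 0.115 = 0.000897
  Urn VI: 0.25 × 0.268 × 0.0275 = 0.0018425
  Urn V: 0.36 × 0.04 × 0.062 = 0.0008928
Normalizing constant = 0.0036323.
P(Urn V | evidence) = 0.0008928 / 0.0036323 ≈ 0.2458.

0.2458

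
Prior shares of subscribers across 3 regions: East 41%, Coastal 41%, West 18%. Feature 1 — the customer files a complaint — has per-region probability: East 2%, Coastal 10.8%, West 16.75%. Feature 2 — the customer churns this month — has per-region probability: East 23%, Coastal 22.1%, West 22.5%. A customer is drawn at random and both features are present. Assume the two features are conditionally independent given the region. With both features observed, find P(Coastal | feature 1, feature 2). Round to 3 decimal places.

0.530

Prior × likelihood for each hypothesis:
  East: 0.41 × 0.02 × 0.23 = 0.001886
  Coastal: 0.41 × 0.108 × 0.221 = 0.00978588
  West: 0.18 × 0.1675 × 0.225 = 0.00678375
Total = 0.01845563.
P(Coastal | evidence) = 0.00978588 / 0.01845563 ≈ 0.530.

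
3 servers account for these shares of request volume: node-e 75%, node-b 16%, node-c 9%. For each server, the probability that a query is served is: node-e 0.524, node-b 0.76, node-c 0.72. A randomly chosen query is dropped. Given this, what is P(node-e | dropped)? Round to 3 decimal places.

Taking complements, P(dropped | each) = node-e 0.476, node-b 0.24, node-c 0.28.
By Bayes' rule, posterior ∝ prior × likelihood:
  node-e: 0.75 × 0.476 = 0.357
  node-b: 0.16 × 0.24 = 0.0384
  node-c: 0.09 × 0.28 = 0.0252
Sum = 0.4206.
P(node-e | evidence) = 0.357 / 0.4206 ≈ 0.849.

0.849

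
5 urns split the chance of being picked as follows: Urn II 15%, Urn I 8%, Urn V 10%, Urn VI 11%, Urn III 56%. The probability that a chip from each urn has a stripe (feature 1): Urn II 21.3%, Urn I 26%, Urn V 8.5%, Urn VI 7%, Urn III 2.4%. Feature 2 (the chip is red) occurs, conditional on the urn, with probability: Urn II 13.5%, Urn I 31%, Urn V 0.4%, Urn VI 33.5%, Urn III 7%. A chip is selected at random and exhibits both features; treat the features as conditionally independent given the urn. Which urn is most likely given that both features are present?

Urn I

Compute prior × likelihood for every hypothesis:
  Urn II: 0.15 × 0.213 × 0.135 = 0.00431325
  Urn I: 0.08 × 0.26 × 0.31 = 0.006448
  Urn V: 0.1 × 0.085 × 0.004 = 0.000034
  Urn VI: 0.11 × 0.07 × 0.335 = 0.0025795
  Urn III: 0.56 × 0.024 × 0.07 = 0.0009408
Sum = 0.01431555.
Largest term belongs to Urn I, so Urn I is most probable.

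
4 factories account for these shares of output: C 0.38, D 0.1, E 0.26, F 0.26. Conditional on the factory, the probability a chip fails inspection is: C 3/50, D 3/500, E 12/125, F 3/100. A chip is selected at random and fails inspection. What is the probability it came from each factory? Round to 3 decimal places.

C 0.406, D 0.011, E 0.444, F 0.139

Unnormalized posteriors (prior × likelihood):
  C: 0.38 × 0.06 = 0.0228
  D: 0.1 × 0.006 = 0.0006
  E: 0.26 × 0.096 = 0.02496
  F: 0.26 × 0.03 = 0.0078
Normalizing constant = 0.05616.
P(C | nonconforming) = 0.0228/0.05616 ≈ 0.406
P(D | nonconforming) = 0.0006/0.05616 ≈ 0.011
P(E | nonconforming) = 0.02496/0.05616 ≈ 0.444
P(F | nonconforming) = 0.0078/0.05616 ≈ 0.139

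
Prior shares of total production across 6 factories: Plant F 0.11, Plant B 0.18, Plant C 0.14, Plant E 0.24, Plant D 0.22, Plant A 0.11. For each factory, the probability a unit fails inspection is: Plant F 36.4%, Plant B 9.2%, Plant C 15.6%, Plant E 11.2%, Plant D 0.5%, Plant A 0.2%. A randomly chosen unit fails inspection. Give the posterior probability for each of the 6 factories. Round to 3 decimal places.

Prior × likelihood for each hypothesis:
  Plant F: 0.11 × 0.364 = 0.04004
  Plant B: 0.18 × 0.092 = 0.01656
  Plant C: 0.14 × 0.156 = 0.02184
  Plant E: 0.24 × 0.112 = 0.02688
  Plant D: 0.22 × 0.005 = 0.0011
  Plant A: 0.11 × 0.002 = 0.00022
Total = 0.10664.
P(Plant F | nonconforming) = 0.04004/0.10664 ≈ 0.375
P(Plant B | nonconforming) = 0.01656/0.10664 ≈ 0.155
P(Plant C | nonconforming) = 0.02184/0.10664 ≈ 0.205
P(Plant E | nonconforming) = 0.02688/0.10664 ≈ 0.252
P(Plant D | nonconforming) = 0.0011/0.10664 ≈ 0.010
P(Plant A | nonconforming) = 0.00022/0.10664 ≈ 0.002
(Check: 0.375+0.155+0.205+0.252+0.010+0.002 = 0.999.)

Plant F 0.375, Plant B 0.155, Plant C 0.205, Plant E 0.252, Plant D 0.010, Plant A 0.002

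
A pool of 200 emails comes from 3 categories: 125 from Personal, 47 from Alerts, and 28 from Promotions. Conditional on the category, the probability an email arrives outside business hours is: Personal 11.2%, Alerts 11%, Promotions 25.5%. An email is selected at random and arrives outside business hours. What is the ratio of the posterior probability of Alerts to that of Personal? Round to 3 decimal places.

Prior × likelihood for each hypothesis:
  Personal: 0.625 × 0.112 = 0.07
  Alerts: 0.235 × 0.11 = 0.02585
  Promotions: 0.14 × 0.255 = 0.0357
Sum = 0.13155.
The ratio is 0.02585 / 0.07 (the normalizer cancels) = 0.369.

0.369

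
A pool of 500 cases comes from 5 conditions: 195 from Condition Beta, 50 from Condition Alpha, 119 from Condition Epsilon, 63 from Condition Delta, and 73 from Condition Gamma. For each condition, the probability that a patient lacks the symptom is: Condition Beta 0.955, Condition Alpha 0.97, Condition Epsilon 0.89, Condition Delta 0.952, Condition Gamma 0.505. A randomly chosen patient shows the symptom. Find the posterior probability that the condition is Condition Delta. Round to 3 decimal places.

0.048

Taking complements, P(symptomatic | each) = Condition Beta 0.045, Condition Alpha 0.03, Condition Epsilon 0.11, Condition Delta 0.048, Condition Gamma 0.495.
Compute prior × likelihood for every hypothesis:
  Condition Beta: 0.39 × 0.045 = 0.01755
  Condition Alpha: 0.1 × 0.03 = 0.003
  Condition Epsilon: 0.238 × 0.11 = 0.02618
  Condition Delta: 0.126 × 0.048 = 0.006048
  Condition Gamma: 0.146 × 0.495 = 0.07227
Normalizing constant = 0.125048.
P(Condition Delta | evidence) = 0.006048 / 0.125048 ≈ 0.048.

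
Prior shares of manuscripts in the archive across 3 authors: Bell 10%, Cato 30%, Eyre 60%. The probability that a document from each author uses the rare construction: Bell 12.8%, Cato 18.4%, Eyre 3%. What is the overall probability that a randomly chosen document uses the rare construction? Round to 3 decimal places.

Unnormalized posteriors (prior × likelihood):
  Bell: 0.1 × 0.128 = 0.0128
  Cato: 0.3 × 0.184 = 0.0552
  Eyre: 0.6 × 0.03 = 0.018
P(rare-form) = 0.0128 + 0.0552 + 0.018 = 0.086 → 0.086.

0.086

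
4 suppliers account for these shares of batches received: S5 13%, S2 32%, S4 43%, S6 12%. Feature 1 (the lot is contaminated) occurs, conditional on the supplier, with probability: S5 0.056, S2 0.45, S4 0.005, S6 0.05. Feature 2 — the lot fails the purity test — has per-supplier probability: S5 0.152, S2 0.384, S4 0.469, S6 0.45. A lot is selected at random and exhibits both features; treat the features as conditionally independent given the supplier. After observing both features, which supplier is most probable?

S2

Prior × likelihood for each hypothesis:
  S5: 0.13 × 0.056 × 0.152 = 0.00110656
  S2: 0.32 × 0.45 × 0.384 = 0.055296
  S4: 0.43 × 0.005 × 0.469 = 0.00100835
  S6: 0.12 × 0.05 × 0.45 = 0.0027
Total = 0.06011091.
Largest term belongs to S2, so S2 is most probable.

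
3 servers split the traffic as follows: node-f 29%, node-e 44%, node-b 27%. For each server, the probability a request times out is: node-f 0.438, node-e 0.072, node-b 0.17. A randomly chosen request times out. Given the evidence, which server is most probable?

node-f

Prior × likelihood for each hypothesis:
  node-f: 0.29 × 0.438 = 0.12702
  node-e: 0.44 × 0.072 = 0.03168
  node-b: 0.27 × 0.17 = 0.0459
Normalizing constant = 0.2046.
Largest term belongs to node-f, so node-f is most probable.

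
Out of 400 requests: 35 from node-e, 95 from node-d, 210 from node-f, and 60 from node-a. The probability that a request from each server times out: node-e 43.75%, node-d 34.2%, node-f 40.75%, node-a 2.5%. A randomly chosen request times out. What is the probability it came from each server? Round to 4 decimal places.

node-e 0.1135, node-d 0.2409, node-f 0.6345, node-a 0.0111

By Bayes' rule, posterior ∝ prior × likelihood:
  node-e: 0.0875 × 0.4375 = 0.03828125
  node-d: 0.2375 × 0.342 = 0.081225
  node-f: 0.525 × 0.4075 = 0.2139375
  node-a: 0.15 × 0.025 = 0.00375
Normalizing constant = 0.33719375.
P(node-e | timeout) = 0.03828125/0.33719375 ≈ 0.1135
P(node-d | timeout) = 0.081225/0.33719375 ≈ 0.2409
P(node-f | timeout) = 0.2139375/0.33719375 ≈ 0.6345
P(node-a | timeout) = 0.00375/0.33719375 ≈ 0.0111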